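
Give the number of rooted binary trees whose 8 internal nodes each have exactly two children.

Full binary trees with n internal nodes are counted by C_n; here n = 8.
C_8 = C(16,8)/9 = 12870/9 = 1430.

1430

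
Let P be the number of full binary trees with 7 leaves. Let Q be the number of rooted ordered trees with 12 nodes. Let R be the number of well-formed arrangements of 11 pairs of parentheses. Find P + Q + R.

A full binary tree with L leaves has L−1 internal nodes and is counted by C_{L−1}; L = 7 gives C_6. So P = C_6 = 132.
A rooted plane tree on 12 nodes has 11 edges, and such trees are counted by C_11. So Q = C_11 = 58786.
Balanced strings of n pairs of brackets are counted by C_n; here n = 11. So R = C_11 = 58786.
P + Q + R = 132 + 58786 + 58786 = 117704.

117704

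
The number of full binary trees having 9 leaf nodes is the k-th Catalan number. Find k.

8

A full binary tree with L leaves has L−1 internal nodes and is counted by C_{L−1}; L = 9 gives C_8.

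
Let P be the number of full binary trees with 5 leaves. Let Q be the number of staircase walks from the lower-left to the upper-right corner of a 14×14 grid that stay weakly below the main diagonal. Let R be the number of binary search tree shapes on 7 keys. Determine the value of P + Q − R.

Full binary trees with 5 leaves have 5−1 = 4 internal nodes, so there are C_4 of them. So P = C_4 = 14.
Sub-diagonal monotone paths from (0,0) to (14,14) biject with Dyck paths of semilength 14, giving C_14. So Q = C_14 = 2674440.
There are C_n binary search tree shapes on n keys; with n = 7 that is C_7. So R = C_7 = 429.
P + Q − R = 14 + 2674440 − 429 = 2674025.

2674025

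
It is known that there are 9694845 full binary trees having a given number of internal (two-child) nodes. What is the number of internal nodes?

15

Full binary trees with n internal nodes are counted by C_n. The Catalan number equal to 9694845 is C_15.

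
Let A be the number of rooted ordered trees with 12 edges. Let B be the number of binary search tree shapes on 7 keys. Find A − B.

A rooted plane tree with 12 edges has 13 nodes, and the count is C_12. So A = C_12 = 208012.
Binary trees (left/right distinguished) on n nodes are counted by C_n; here n = 7. So B = C_7 = 429.
A − B = 208012 − 429 = 207583.

207583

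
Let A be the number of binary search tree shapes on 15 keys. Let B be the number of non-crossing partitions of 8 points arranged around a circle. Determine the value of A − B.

9693415

Binary trees (left/right distinguished) on n nodes are counted by C_n; here n = 15. So A = C_15 = 9694845.
The non-crossing partitions of [8] form a lattice of size C_8. So B = C_8 = 1430.
A − B = 9694845 − 1430 = 9693415.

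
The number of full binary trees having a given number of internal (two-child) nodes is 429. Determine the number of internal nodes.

7

Full binary trees with n internal nodes are counted by C_n. Since C_7 = 429, the index is 7.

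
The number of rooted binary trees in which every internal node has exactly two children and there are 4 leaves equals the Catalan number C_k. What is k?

3

A full binary tree with L leaves has L−1 internal nodes and is counted by C_{L−1}; L = 4 gives C_3.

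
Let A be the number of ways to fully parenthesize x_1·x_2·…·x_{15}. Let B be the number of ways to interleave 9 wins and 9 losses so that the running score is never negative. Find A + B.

2679302

Ways to associate a product of 15 factors correspond to binary trees on 15 leaves, so the count is C_14. So A = C_14 = 2674440.
Reading a vote for the leader as '(' and for the other as ')' turns such a sequence into a balanced string of 9 pairs, so the count is C_9. So B = C_9 = 4862.
A + B = 2674440 + 4862 = 2679302.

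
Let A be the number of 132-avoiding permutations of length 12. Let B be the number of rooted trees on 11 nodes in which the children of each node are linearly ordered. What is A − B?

For any fixed pattern of length 3, the pattern-avoiding permutations of [12] number C_12. So A = C_12 = 208012.
Rooted ordered (plane) trees on m nodes have m−1 edges and are counted by C_{m−1}; m = 11 gives C_10. So B = C_10 = 16796.
A − B = 208012 − 16796 = 191216.

191216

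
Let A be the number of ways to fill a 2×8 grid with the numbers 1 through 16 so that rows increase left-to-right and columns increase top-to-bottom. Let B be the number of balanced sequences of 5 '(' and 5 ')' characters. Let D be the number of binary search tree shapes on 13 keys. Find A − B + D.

By the hook-length formula (or a Dyck-path bijection), SYT of shape 2×8 number C_8. So A = C_8 = 1430.
A balanced arrangement of 5 bracket pairs is a Dyck word of semilength 5, so the count is C_5. So B = C_5 = 42.
Rooted binary trees with 13 nodes (each child slot possibly empty) number C_13. So D = C_13 = 742900.
A − B + D = 1430 − 42 + 742900 = 744288.

744288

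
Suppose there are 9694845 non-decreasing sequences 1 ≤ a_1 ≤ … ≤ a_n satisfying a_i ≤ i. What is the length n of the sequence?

15

Such sub-staircase sequences of length n are counted by C_n. Since C_15 = 9694845, the index is 15.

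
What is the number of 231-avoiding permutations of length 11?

Permutations of [n] avoiding any single length-3 pattern are counted by C_n; here n = 11.
C_11 = C_10 · 2(2·10+1)/(10+2) = 16796 · 42/12 = 58786.

58786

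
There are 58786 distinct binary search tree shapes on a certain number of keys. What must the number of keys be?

11

Binary search tree shapes on n keys are counted by C_n, and C_11 = 58786.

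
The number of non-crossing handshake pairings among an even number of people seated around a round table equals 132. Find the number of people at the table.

Non-crossing handshake pairings of 2n people are counted by C_n, and C_6 = 132.
So n = 6, and there are 2n = 12 people.

12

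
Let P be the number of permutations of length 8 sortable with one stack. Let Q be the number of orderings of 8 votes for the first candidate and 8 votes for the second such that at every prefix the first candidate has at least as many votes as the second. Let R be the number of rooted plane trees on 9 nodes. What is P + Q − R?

Stack-sortable permutations are exactly the 231-avoiding ones, counted by C_n; here n = 8. So P = C_8 = 1430.
Ballot sequences with n votes each where one side never trails are Dyck words, counted by C_n; here n = 8. So Q = C_8 = 1430.
A rooted plane tree on 9 nodes has 8 edges, and such trees are counted by C_8. So R = C_8 = 1430.
P + Q − R = 1430 + 1430 − 1430 = 1430.

1430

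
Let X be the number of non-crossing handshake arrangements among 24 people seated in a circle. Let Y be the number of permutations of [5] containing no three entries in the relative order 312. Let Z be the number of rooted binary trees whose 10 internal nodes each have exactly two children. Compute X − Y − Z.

191174

With 24 = 2·12 people, non-crossing handshake pairings are non-crossing perfect matchings on a circle, counted by C_12. So X = C_12 = 208012.
Permutations of [n] avoiding any single length-3 pattern are counted by C_n; here n = 5. So Y = C_5 = 42.
The number of full binary trees on 10 internal nodes is the Catalan number C_10. So Z = C_10 = 16796.
X − Y − Z = 208012 − 42 − 16796 = 191174.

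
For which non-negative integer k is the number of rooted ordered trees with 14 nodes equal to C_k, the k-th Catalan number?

A rooted plane tree on 14 nodes has 13 edges, and such trees are counted by C_13.

13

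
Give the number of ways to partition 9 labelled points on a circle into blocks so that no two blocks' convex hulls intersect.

The non-crossing partitions of [9] form a lattice of size C_9.
C_9 = 4862.

4862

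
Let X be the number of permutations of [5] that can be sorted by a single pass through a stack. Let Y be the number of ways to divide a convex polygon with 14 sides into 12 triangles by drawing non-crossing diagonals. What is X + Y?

Stack-sortable permutations are exactly the 231-avoiding ones, counted by C_n; here n = 5. So X = C_5 = 42.
The number of triangulations of a 14-gon is the Catalan number C_12 (index = sides − 2). So Y = C_12 = 208012.
X + Y = 42 + 208012 = 208054.

208054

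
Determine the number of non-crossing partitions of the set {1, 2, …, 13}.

742900

The non-crossing partitions of [13] form a lattice of size C_13.
C_13 = C(26,13)/14 = 10400600/14 = 742900.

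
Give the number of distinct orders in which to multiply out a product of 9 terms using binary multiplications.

Parenthesizations of m factors correspond to full binary trees with m leaves, counted by C_{m−1}; m = 9 gives C_8.
C_8 = C_7 · 2(2·7+1)/(7+2) = 429 · 30/9 = 1430.

1430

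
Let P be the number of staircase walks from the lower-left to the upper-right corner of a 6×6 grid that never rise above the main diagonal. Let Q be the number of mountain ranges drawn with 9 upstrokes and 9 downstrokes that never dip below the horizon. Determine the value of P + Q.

Monotone paths in an n×n grid that stay weakly below the diagonal are counted by C_n; here n = 6. So P = C_6 = 132.
A Dyck path with 9 up-steps and 9 down-steps has semilength 9, so there are C_9 of them. So Q = C_9 = 4862.
P + Q = 132 + 4862 = 4994.

4994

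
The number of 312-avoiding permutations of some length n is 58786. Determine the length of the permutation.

Permutations of [n] avoiding a fixed length-3 pattern are counted by C_n, and C_11 = 58786.

11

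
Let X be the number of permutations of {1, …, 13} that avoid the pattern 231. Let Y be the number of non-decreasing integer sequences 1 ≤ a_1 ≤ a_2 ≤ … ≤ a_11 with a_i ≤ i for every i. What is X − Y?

684114

Permutations of [n] avoiding any single length-3 pattern are counted by C_n; here n = 13. So X = C_13 = 742900.
Weakly increasing sequences with a_i ≤ i biject with Dyck paths of semilength 11, so there are C_11. So Y = C_11 = 58786.
X − Y = 742900 − 58786 = 684114.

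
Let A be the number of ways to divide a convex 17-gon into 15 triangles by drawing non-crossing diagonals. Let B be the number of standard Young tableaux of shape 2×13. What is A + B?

10437745

The number of triangulations of a 17-gon is the Catalan number C_15 (index = sides − 2). So A = C_15 = 9694845.
By the hook-length formula (or a Dyck-path bijection), SYT of shape 2×13 number C_13. So B = C_13 = 742900.
A + B = 9694845 + 742900 = 10437745.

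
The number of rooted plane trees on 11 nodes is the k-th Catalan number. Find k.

10

A rooted plane tree on 11 nodes has 10 edges, and such trees are counted by C_10.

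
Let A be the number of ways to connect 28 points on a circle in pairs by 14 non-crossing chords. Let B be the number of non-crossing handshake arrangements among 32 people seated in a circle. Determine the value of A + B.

Pairing 28 circle points by 14 non-crossing chords gives C_14 matchings. So A = C_14 = 2674440.
Non-crossing handshake pairings of 2n people are counted by C_n; 32 people gives n = 16. So B = C_16 = 35357670.
A + B = 2674440 + 35357670 = 38032110.

38032110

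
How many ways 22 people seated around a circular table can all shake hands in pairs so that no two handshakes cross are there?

With 22 = 2·11 people, non-crossing handshake pairings are non-crossing perfect matchings on a circle, counted by C_11.
C_11 = C_10 · 2(2·10+1)/(10+2) = 16796 · 42/12 = 58786.

58786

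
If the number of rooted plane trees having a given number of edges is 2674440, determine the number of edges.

14

Rooted ordered trees with n edges are counted by C_n. Since C_14 = 2674440, the index is 14.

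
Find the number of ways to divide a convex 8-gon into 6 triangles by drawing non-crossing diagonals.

Triangulations of a convex m-gon are counted by C_{m−2}; with m = 8 this is C_6.
C_6 = 132.

132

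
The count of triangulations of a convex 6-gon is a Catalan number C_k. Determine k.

4

A convex 6-gon is triangulated into 4 triangles, and the number of such triangulations is the Catalan number C_{6−2} = C_4.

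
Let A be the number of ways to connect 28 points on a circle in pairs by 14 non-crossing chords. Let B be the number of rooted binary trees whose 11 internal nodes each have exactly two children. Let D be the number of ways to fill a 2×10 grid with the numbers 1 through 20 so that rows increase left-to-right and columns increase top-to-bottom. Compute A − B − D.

2598858

Pairing 28 circle points by 14 non-crossing chords gives C_14 matchings. So A = C_14 = 2674440.
Full binary trees with n internal nodes are counted by C_n; here n = 11. So B = C_11 = 58786.
By the hook-length formula (or a Dyck-path bijection), SYT of shape 2×10 number C_10. So D = C_10 = 16796.
A − B − D = 2674440 − 58786 − 16796 = 2598858.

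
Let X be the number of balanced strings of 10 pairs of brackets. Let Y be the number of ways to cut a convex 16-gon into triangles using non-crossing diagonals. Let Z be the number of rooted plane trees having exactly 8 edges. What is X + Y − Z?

2689806

With 10 pairs the number of balanced bracket strings is the Catalan number C_10. So X = C_10 = 16796.
The number of triangulations of a 16-gon is the Catalan number C_14 (index = sides − 2). So Y = C_14 = 2674440.
Rooted ordered trees with n edges are counted by C_n; here n = 8. So Z = C_8 = 1430.
X + Y − Z = 16796 + 2674440 − 1430 = 2689806.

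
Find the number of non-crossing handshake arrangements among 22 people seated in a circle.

58786

Non-crossing handshake pairings of 2n people are counted by C_n; 22 people gives n = 11.
C_11 = C_10 · 2(2·10+1)/(10+2) = 16796 · 42/12 = 58786.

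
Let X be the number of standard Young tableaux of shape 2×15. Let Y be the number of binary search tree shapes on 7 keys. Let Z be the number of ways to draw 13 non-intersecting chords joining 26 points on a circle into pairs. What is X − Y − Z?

By the hook-length formula (or a Dyck-path bijection), SYT of shape 2×15 number C_15. So X = C_15 = 9694845.
There are C_n binary search tree shapes on n keys; with n = 7 that is C_7. So Y = C_7 = 429.
Pairing 26 circle points by 13 non-crossing chords gives C_13 matchings. So Z = C_13 = 742900.
X − Y − Z = 9694845 − 429 − 742900 = 8951516.

8951516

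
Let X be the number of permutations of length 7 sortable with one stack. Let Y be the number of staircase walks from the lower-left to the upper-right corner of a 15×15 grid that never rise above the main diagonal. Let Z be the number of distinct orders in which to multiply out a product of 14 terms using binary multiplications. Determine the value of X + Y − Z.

8952374

Stack-sortable permutations are exactly the 231-avoiding ones, counted by C_n; here n = 7. So X = C_7 = 429.
Monotone paths in an n×n grid that stay weakly below the diagonal are counted by C_n; here n = 15. So Y = C_15 = 9694845.
Bracketing 14 factors into binary products is counted by C_{14−1} = C_13. So Z = C_13 = 742900.
X + Y − Z = 429 + 9694845 − 742900 = 8952374.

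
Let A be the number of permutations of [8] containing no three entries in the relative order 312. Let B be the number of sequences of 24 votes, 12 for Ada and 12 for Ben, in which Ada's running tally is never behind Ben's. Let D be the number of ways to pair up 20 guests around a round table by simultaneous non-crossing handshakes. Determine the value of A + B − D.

192646

For any fixed pattern of length 3, the pattern-avoiding permutations of [8] number C_8. So A = C_8 = 1430.
Ballot sequences with n votes each where one side never trails are Dyck words, counted by C_n; here n = 12. So B = C_12 = 208012.
With 20 = 2·10 people, non-crossing handshake pairings are non-crossing perfect matchings on a circle, counted by C_10. So D = C_10 = 16796.
A + B − D = 1430 + 208012 − 16796 = 192646.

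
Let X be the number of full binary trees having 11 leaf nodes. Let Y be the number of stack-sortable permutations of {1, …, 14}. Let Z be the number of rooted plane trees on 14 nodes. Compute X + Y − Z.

1948336

A full binary tree with L leaves has L−1 internal nodes and is counted by C_{L−1}; L = 11 gives C_10. So X = C_10 = 16796.
Stack-sortable permutations are exactly the 231-avoiding ones, counted by C_n; here n = 14. So Y = C_14 = 2674440.
Rooted ordered (plane) trees on m nodes have m−1 edges and are counted by C_{m−1}; m = 14 gives C_13. So Z = C_13 = 742900.
X + Y − Z = 16796 + 2674440 − 742900 = 1948336.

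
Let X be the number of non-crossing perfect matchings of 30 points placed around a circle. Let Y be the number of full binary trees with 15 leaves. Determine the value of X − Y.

Pairing 30 circle points by 15 non-crossing chords gives C_15 matchings. So X = C_15 = 9694845.
Full binary trees with 15 leaves have 15−1 = 14 internal nodes, so there are C_14 of them. So Y = C_14 = 2674440.
X − Y = 9694845 − 2674440 = 7020405.

7020405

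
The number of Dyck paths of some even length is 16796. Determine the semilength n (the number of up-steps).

10

Dyck paths of semilength n are counted by C_n. Since C_10 = 16796, the index is 10.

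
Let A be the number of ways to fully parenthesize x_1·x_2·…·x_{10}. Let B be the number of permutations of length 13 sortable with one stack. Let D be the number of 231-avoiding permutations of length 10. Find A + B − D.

Bracketing 10 factors into binary products is counted by C_{10−1} = C_9. So A = C_9 = 4862.
By Knuth's characterisation, the stack-sortable permutations of length 13 are the 231-avoiders, numbering C_13. So B = C_13 = 742900.
Permutations of [n] avoiding any single length-3 pattern are counted by C_n; here n = 10. So D = C_10 = 16796.
A + B − D = 4862 + 742900 − 16796 = 730966.

730966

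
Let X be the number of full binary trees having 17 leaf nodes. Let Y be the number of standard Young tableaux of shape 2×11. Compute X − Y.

35298884

A full binary tree with L leaves has L−1 internal nodes and is counted by C_{L−1}; L = 17 gives C_16. So X = C_16 = 35357670.
Standard Young tableaux of shape 2×n are counted by C_n; here n = 11. So Y = C_11 = 58786.
X − Y = 35357670 − 58786 = 35298884.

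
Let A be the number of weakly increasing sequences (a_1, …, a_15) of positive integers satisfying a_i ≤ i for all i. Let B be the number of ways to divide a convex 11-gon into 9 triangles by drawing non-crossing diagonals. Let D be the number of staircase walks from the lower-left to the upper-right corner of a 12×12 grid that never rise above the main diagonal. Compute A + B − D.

9491695

Such sub-staircase sequences of length n are counted by C_n; here n = 15. So A = C_15 = 9694845.
The number of triangulations of an 11-gon is the Catalan number C_9 (index = sides − 2). So B = C_9 = 4862.
Sub-diagonal monotone paths from (0,0) to (12,12) biject with Dyck paths of semilength 12, giving C_12. So D = C_12 = 208012.
A + B − D = 9694845 + 4862 − 208012 = 9491695.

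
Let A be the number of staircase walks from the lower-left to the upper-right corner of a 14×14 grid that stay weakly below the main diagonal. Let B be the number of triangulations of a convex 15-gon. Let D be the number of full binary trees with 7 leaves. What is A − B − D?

Monotone paths in an n×n grid that stay weakly below the diagonal are counted by C_n; here n = 14. So A = C_14 = 2674440.
Triangulations of a convex m-gon are counted by C_{m−2}; with m = 15 this is C_13. So B = C_13 = 742900.
Full binary trees with 7 leaves have 7−1 = 6 internal nodes, so there are C_6 of them. So D = C_6 = 132.
A − B − D = 2674440 − 742900 − 132 = 1931408.

1931408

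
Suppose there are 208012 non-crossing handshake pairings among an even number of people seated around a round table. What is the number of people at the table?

Non-crossing handshake pairings of 2n people are counted by C_n. The Catalan number equal to 208012 is C_12.
So n = 12, and there are 2n = 24 people.

24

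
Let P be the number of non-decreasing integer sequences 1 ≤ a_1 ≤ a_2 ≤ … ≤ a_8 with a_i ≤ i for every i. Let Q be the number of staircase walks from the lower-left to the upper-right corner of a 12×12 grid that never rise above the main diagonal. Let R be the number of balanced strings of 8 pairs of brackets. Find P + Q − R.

208012

Such sub-staircase sequences of length n are counted by C_n; here n = 8. So P = C_8 = 1430.
Monotone paths in an n×n grid that stay weakly below the diagonal are counted by C_n; here n = 12. So Q = C_12 = 208012.
With 8 pairs the number of balanced bracket strings is the Catalan number C_8. So R = C_8 = 1430.
P + Q − R = 1430 + 208012 − 1430 = 208012.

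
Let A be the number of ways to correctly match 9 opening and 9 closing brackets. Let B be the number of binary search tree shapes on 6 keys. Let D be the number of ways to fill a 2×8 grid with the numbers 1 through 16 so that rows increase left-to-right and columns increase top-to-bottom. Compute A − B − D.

3300

A balanced arrangement of 9 bracket pairs is a Dyck word of semilength 9, so the count is C_9. So A = C_9 = 4862.
Rooted binary trees with 6 nodes (each child slot possibly empty) number C_6. So B = C_6 = 132.
By the hook-length formula (or a Dyck-path bijection), SYT of shape 2×8 number C_8. So D = C_8 = 1430.
A − B − D = 4862 − 132 − 1430 = 3300.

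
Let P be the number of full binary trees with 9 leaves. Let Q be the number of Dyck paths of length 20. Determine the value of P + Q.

A full binary tree with L leaves has L−1 internal nodes and is counted by C_{L−1}; L = 9 gives C_8. So P = C_8 = 1430.
Dyck paths of semilength n (length 2n) are counted by C_n; here n = 10. So Q = C_10 = 16796.
P + Q = 1430 + 16796 = 18226.

18226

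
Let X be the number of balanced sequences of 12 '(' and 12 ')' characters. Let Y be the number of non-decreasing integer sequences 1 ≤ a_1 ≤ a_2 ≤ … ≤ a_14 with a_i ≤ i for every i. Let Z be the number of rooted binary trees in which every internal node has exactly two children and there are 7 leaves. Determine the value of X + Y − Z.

2882320

Balanced strings of n pairs of brackets are counted by C_n; here n = 12. So X = C_12 = 208012.
Such sub-staircase sequences of length n are counted by C_n; here n = 14. So Y = C_14 = 2674440.
A full binary tree with L leaves has L−1 internal nodes and is counted by C_{L−1}; L = 7 gives C_6. So Z = C_6 = 132.
X + Y − Z = 208012 + 2674440 − 132 = 2882320.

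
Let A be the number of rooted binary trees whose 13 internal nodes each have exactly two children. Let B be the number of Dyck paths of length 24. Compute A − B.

534888

The number of full binary trees on 13 internal nodes is the Catalan number C_13. So A = C_13 = 742900.
A Dyck path with 12 up-steps and 12 down-steps has semilength 12, so there are C_12 of them. So B = C_12 = 208012.
A − B = 742900 − 208012 = 534888.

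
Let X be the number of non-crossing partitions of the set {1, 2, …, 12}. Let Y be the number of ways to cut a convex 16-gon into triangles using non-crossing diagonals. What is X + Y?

2882452

The non-crossing partitions of [12] form a lattice of size C_12. So X = C_12 = 208012.
The number of triangulations of a 16-gon is the Catalan number C_14 (index = sides − 2). So Y = C_14 = 2674440.
X + Y = 208012 + 2674440 = 2882452.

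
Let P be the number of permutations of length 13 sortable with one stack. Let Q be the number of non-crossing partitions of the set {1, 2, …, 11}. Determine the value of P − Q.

Stack-sortable permutations are exactly the 231-avoiding ones, counted by C_n; here n = 13. So P = C_13 = 742900.
Non-crossing partitions of an n-element set are counted by C_n; here n = 11. So Q = C_11 = 58786.
P − Q = 742900 − 58786 = 684114.

684114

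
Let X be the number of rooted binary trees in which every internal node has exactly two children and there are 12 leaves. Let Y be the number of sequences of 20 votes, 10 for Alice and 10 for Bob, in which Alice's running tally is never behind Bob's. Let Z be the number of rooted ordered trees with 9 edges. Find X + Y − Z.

70720

Full binary trees with 12 leaves have 12−1 = 11 internal nodes, so there are C_11 of them. So X = C_11 = 58786.
Reading a vote for the leader as '(' and for the other as ')' turns such a sequence into a balanced string of 10 pairs, so the count is C_10. So Y = C_10 = 16796.
Rooted ordered trees with n edges are counted by C_n; here n = 9. So Z = C_9 = 4862.
X + Y − Z = 58786 + 16796 − 4862 = 70720.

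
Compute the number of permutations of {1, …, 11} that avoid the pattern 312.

58786

For any fixed pattern of length 3, the pattern-avoiding permutations of [11] number C_11.
C_11 = C_10 · 2(2·10+1)/(10+2) = 16796 · 42/12 = 58786.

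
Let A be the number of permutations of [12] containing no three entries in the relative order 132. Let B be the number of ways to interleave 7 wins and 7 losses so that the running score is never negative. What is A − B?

Permutations of [n] avoiding any single length-3 pattern are counted by C_n; here n = 12. So A = C_12 = 208012.
Reading a vote for the leader as '(' and for the other as ')' turns such a sequence into a balanced string of 7 pairs, so the count is C_7. So B = C_7 = 429.
A − B = 208012 − 429 = 207583.

207583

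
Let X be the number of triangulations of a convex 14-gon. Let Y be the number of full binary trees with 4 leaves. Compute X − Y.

208007

A convex 14-gon is triangulated into 12 triangles, and the number of such triangulations is the Catalan number C_{14−2} = C_12. So X = C_12 = 208012.
A full binary tree with L leaves has L−1 internal nodes and is counted by C_{L−1}; L = 4 gives C_3. So Y = C_3 = 5.
X − Y = 208012 − 5 = 208007.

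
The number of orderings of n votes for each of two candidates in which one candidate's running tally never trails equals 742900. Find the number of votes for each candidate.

Such ballot sequences with n votes each are counted by C_n. Since C_13 = 742900, the index is 13.

13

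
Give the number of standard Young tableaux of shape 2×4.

By the hook-length formula (or a Dyck-path bijection), SYT of shape 2×4 number C_4.
C_4 = 14.

14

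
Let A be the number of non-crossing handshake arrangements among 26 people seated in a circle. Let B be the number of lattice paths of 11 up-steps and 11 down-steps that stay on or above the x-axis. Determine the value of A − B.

Non-crossing handshake pairings of 2n people are counted by C_n; 26 people gives n = 13. So A = C_13 = 742900.
A Dyck path with 11 up-steps and 11 down-steps has semilength 11, so there are C_11 of them. So B = C_11 = 58786.
A − B = 742900 − 58786 = 684114.

684114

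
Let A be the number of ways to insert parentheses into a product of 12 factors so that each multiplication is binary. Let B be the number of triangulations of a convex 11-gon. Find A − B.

53924

Bracketing 12 factors into binary products is counted by C_{12−1} = C_11. So A = C_11 = 58786.
A convex 11-gon is triangulated into 9 triangles, and the number of such triangulations is the Catalan number C_{11−2} = C_9. So B = C_9 = 4862.
A − B = 58786 − 4862 = 53924.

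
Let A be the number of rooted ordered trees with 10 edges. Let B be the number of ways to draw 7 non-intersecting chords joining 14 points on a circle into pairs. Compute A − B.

16367

A rooted plane tree with 10 edges has 11 nodes, and the count is C_10. So A = C_10 = 16796.
Non-crossing perfect matchings of 2n points on a circle are counted by C_n; with 14 points, n = 7. So B = C_7 = 429.
A − B = 16796 − 429 = 16367.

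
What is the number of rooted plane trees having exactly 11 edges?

58786

Rooted ordered trees with n edges are counted by C_n; here n = 11.
C_11 = 58786.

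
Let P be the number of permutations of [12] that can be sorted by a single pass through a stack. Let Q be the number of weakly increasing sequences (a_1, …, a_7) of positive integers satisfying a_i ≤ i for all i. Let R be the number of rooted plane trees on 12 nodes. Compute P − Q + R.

266369

Stack-sortable permutations are exactly the 231-avoiding ones, counted by C_n; here n = 12. So P = C_12 = 208012.
Such sub-staircase sequences of length n are counted by C_n; here n = 7. So Q = C_7 = 429.
A rooted plane tree on 12 nodes has 11 edges, and such trees are counted by C_11. So R = C_11 = 58786.
P − Q + R = 208012 − 429 + 58786 = 266369.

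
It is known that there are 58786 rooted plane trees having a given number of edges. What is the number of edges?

11

Rooted ordered trees with n edges are counted by C_n. Since C_11 = 58786, the index is 11.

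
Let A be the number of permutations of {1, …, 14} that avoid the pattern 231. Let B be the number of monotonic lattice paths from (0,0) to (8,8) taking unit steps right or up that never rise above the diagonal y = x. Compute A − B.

2673010

For any fixed pattern of length 3, the pattern-avoiding permutations of [14] number C_14. So A = C_14 = 2674440.
Sub-diagonal monotone paths from (0,0) to (8,8) biject with Dyck paths of semilength 8, giving C_8. So B = C_8 = 1430.
A − B = 2674440 − 1430 = 2673010.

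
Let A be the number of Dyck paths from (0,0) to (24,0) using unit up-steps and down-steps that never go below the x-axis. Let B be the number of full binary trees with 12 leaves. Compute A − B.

Paths of 12 up- and 12 down-steps that never dip below the axis are Dyck paths; their count is C_12. So A = C_12 = 208012.
Full binary trees with 12 leaves have 12−1 = 11 internal nodes, so there are C_11 of them. So B = C_11 = 58786.
A − B = 208012 − 58786 = 149226.

149226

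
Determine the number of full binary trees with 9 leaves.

1430

Full binary trees with 9 leaves have 9−1 = 8 internal nodes, so there are C_8 of them.
C_8 = 1430.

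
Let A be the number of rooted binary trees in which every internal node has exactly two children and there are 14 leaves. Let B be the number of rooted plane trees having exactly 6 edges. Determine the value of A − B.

742768

A full binary tree with L leaves has L−1 internal nodes and is counted by C_{L−1}; L = 14 gives C_13. So A = C_13 = 742900.
A rooted plane tree with 6 edges has 7 nodes, and the count is C_6. So B = C_6 = 132.
A − B = 742900 − 132 = 742768.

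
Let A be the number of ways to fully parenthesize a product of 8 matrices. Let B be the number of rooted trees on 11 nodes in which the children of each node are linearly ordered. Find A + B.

Bracketing 8 factors into binary products is counted by C_{8−1} = C_7. So A = C_7 = 429.
A rooted plane tree on 11 nodes has 10 edges, and such trees are counted by C_10. So B = C_10 = 16796.
A + B = 429 + 16796 = 17225.

17225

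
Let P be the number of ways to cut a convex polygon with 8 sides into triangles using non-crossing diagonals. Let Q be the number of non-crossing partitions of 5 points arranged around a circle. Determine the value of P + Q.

Triangulations of a convex m-gon are counted by C_{m−2}; with m = 8 this is C_6. So P = C_6 = 132.
Non-crossing partitions of an n-element set are counted by C_n; here n = 5. So Q = C_5 = 42.
P + Q = 132 + 42 = 174.

174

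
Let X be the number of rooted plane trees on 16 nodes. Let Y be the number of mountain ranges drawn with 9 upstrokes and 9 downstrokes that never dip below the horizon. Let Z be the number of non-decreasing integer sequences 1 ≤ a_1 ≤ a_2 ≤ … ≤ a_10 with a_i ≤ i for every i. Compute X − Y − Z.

9673187

A rooted plane tree on 16 nodes has 15 edges, and such trees are counted by C_15. So X = C_15 = 9694845.
A Dyck path with 9 up-steps and 9 down-steps has semilength 9, so there are C_9 of them. So Y = C_9 = 4862.
Weakly increasing sequences with a_i ≤ i biject with Dyck paths of semilength 10, so there are C_10. So Z = C_10 = 16796.
X − Y − Z = 9694845 − 4862 − 16796 = 9673187.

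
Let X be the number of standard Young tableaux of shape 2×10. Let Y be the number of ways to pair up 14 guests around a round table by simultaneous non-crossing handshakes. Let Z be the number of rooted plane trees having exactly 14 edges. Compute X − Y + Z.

Standard Young tableaux of shape 2×n are counted by C_n; here n = 10. So X = C_10 = 16796.
Non-crossing handshake pairings of 2n people are counted by C_n; 14 people gives n = 7. So Y = C_7 = 429.
A rooted plane tree with 14 edges has 15 nodes, and the count is C_14. So Z = C_14 = 2674440.
X − Y + Z = 16796 − 429 + 2674440 = 2690807.

2690807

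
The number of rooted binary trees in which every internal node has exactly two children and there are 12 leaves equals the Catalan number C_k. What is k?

A full binary tree with L leaves has L−1 internal nodes and is counted by C_{L−1}; L = 12 gives C_11.

11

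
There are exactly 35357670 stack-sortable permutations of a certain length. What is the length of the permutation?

Stack-sortable permutations of [n] are counted by C_n, and C_16 = 35357670.

16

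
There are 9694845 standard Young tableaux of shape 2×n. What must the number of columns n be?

15

Standard Young tableaux of shape 2×n are counted by C_n. Since C_15 = 9694845, the index is 15.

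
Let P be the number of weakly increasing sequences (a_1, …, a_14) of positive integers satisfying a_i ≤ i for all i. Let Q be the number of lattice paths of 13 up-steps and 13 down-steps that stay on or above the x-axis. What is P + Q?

3417340

Weakly increasing sequences with a_i ≤ i biject with Dyck paths of semilength 14, so there are C_14. So P = C_14 = 2674440.
Paths of 13 up- and 13 down-steps that never dip below the axis are Dyck paths; their count is C_13. So Q = C_13 = 742900.
P + Q = 2674440 + 742900 = 3417340.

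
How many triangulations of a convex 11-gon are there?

Triangulations of a convex m-gon are counted by C_{m−2}; with m = 11 this is C_9.
C_9 = C(18,9)/10 = 48620/10 = 4862.

4862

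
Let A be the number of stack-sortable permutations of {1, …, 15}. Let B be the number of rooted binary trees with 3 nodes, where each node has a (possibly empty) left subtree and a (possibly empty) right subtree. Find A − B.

9694840

By Knuth's characterisation, the stack-sortable permutations of length 15 are the 231-avoiders, numbering C_15. So A = C_15 = 9694845.
There are C_n binary search tree shapes on n keys; with n = 3 that is C_3. So B = C_3 = 5.
A − B = 9694845 − 5 = 9694840.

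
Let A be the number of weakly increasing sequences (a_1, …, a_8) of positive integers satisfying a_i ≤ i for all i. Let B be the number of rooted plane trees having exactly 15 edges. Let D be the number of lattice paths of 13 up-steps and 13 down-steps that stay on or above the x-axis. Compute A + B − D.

8953375

Weakly increasing sequences with a_i ≤ i biject with Dyck paths of semilength 8, so there are C_8. So A = C_8 = 1430.
A rooted plane tree with 15 edges has 16 nodes, and the count is C_15. So B = C_15 = 9694845.
A Dyck path with 13 up-steps and 13 down-steps has semilength 13, so there are C_13 of them. So D = C_13 = 742900.
A + B − D = 1430 + 9694845 − 742900 = 8953375.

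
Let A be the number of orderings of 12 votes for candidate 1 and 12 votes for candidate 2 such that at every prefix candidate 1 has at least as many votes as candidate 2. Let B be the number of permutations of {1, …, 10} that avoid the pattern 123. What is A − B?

Reading a vote for the leader as '(' and for the other as ')' turns such a sequence into a balanced string of 12 pairs, so the count is C_12. So A = C_12 = 208012.
Permutations of [n] avoiding any single length-3 pattern are counted by C_n; here n = 10. So B = C_10 = 16796.
A − B = 208012 − 16796 = 191216.

191216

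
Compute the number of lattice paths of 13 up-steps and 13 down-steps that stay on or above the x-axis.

742900

Paths of 13 up- and 13 down-steps that never dip below the axis are Dyck paths; their count is C_13.
C_13 = C(26,13)/14 = 10400600/14 = 742900.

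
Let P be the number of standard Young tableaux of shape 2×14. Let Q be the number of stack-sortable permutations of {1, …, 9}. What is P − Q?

Standard Young tableaux of shape 2×n are counted by C_n; here n = 14. So P = C_14 = 2674440.
Stack-sortable permutations are exactly the 231-avoiding ones, counted by C_n; here n = 9. So Q = C_9 = 4862.
P − Q = 2674440 − 4862 = 2669578.

2669578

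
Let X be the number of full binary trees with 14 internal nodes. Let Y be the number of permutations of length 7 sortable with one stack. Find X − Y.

Full binary trees with n internal nodes are counted by C_n; here n = 14. So X = C_14 = 2674440.
Stack-sortable permutations are exactly the 231-avoiding ones, counted by C_n; here n = 7. So Y = C_7 = 429.
X − Y = 2674440 − 429 = 2674011.

2674011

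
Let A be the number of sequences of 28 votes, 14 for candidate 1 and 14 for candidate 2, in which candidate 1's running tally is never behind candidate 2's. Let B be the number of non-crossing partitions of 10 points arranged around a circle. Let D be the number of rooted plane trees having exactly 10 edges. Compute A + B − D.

Reading a vote for the leader as '(' and for the other as ')' turns such a sequence into a balanced string of 14 pairs, so the count is C_14. So A = C_14 = 2674440.
The non-crossing partitions of [10] form a lattice of size C_10. So B = C_10 = 16796.
A rooted plane tree with 10 edges has 11 nodes, and the count is C_10. So D = C_10 = 16796.
A + B − D = 2674440 + 16796 − 16796 = 2674440.

2674440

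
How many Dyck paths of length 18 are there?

Paths of 9 up- and 9 down-steps that never dip below the axis are Dyck paths; their count is C_9.
C_9 = 4862.

4862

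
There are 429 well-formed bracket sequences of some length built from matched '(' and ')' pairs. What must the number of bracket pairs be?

7

Balanced strings of n bracket-pairs are counted by C_n. Since C_7 = 429, the index is 7.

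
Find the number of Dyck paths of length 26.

Paths of 13 up- and 13 down-steps that never dip below the axis are Dyck paths; their count is C_13.
C_13 = C(26,13)/14 = 10400600/14 = 742900.

742900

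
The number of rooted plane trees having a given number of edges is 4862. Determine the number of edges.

Rooted ordered trees with n edges are counted by C_n. Since C_9 = 4862, the index is 9.

9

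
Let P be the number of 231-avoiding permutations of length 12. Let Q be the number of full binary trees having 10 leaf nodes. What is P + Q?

For any fixed pattern of length 3, the pattern-avoiding permutations of [12] number C_12. So P = C_12 = 208012.
Full binary trees with 10 leaves have 10−1 = 9 internal nodes, so there are C_9 of them. So Q = C_9 = 4862.
P + Q = 208012 + 4862 = 212874.

212874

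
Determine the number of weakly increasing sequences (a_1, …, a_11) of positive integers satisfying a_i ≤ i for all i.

58786

Such sub-staircase sequences of length n are counted by C_n; here n = 11.
C_11 = C(22,11)/12 = 705432/12 = 58786.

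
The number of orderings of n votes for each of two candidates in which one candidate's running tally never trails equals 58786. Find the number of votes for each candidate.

11

Such ballot sequences with n votes each are counted by C_n. The Catalan number equal to 58786 is C_11.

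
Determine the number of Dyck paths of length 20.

16796

Paths of 10 up- and 10 down-steps that never dip below the axis are Dyck paths; their count is C_10.
C_10 = C(20,10)/11 = 184756/11 = 16796.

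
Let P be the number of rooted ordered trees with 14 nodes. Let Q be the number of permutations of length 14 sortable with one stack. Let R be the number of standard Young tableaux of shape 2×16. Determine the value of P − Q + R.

33426130

Rooted ordered (plane) trees on m nodes have m−1 edges and are counted by C_{m−1}; m = 14 gives C_13. So P = C_13 = 742900.
By Knuth's characterisation, the stack-sortable permutations of length 14 are the 231-avoiders, numbering C_14. So Q = C_14 = 2674440.
By the hook-length formula (or a Dyck-path bijection), SYT of shape 2×16 number C_16. So R = C_16 = 35357670.
P − Q + R = 742900 − 2674440 + 35357670 = 33426130.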